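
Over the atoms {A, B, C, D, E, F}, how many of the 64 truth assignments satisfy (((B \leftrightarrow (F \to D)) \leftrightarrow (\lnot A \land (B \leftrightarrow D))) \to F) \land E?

24

Initial set: {((((B \leftrightarrow (F \to D)) \leftrightarrow (\lnot A \land (B \leftrightarrow D))) \to F) \land E)}.
((((B \leftrightarrow (F \to D)) \leftrightarrow (\lnot A \land (B \leftrightarrow D))) \to F) \land E): α-rule — add (((B \leftrightarrow (F \to D)) \leftrightarrow (\lnot A \land (B \leftrightarrow D))) \to F), E.
(((B \leftrightarrow (F \to D)) \leftrightarrow (\lnot A \land (B \leftrightarrow D))) \to F): β-rule — branch into \lnot ((B \leftrightarrow (F \to D)) \leftrightarrow (\lnot A \land (B \leftrightarrow D)))  //  F.
  branch 1 (add \lnot ((B \leftrightarrow (F \to D)) \leftrightarrow (\lnot A \land (B \leftrightarrow D)))):
    \lnot ((B \leftrightarrow (F \to D)) \leftrightarrow (\lnot A \land (B \leftrightarrow D))): β-rule — branch into (B \leftrightarrow (F \to D)), \lnot (\lnot A \land (B \leftrightarrow D))  //  \lnot (B \leftrightarrow (F \to D)), (\lnot A \land (B \leftrightarrow D)).
      branch 1.1 (add (B \leftrightarrow (F \to D)), \lnot (\lnot A \land (B \leftrightarrow D))):
        (B \leftrightarrow (F \to D)): β-rule — branch into B, (F \to D)  //  \lnot B, \lnot (F \to D).
          branch 1.1.1 (add B, (F \to D)):
            \lnot (\lnot A \land (B \leftrightarrow D)): β-rule — branch into \lnot \lnot A  //  \lnot (B \leftrightarrow D).
              branch 1.1.1.1 (add \lnot \lnot A):
                (F \to D): β-rule — branch into \lnot F  //  D.
                  branch 1.1.1.1.1 (add \lnot F):
                    ○ open, literals {A=1, B=1, E=1, F=0}.
                  branch 1.1.1.1.2 (add D):
                    ○ open, literals {A=1, B=1, D=1, E=1}.
              branch 1.1.1.2 (add \lnot (B \leftrightarrow D)):
                (F \to D): β-rule — branch into \lnot F  //  D.
                  branch 1.1.1.2.1 (add \lnot F):
                    \lnot (B \leftrightarrow D): β-rule — branch into B, \lnot D  //  \lnot B, D.
                      branch 1.1.1.2.1.1 (add B, \lnot D):
                        ○ open, literals {B=1, D=0, E=1, F=0}.
                      branch 1.1.1.2.1.2 (add \lnot B, D):
                        × closes — contains both B and \lnot B.
                  branch 1.1.1.2.2 (add D):
                    \lnot (B \leftrightarrow D): β-rule — branch into B, \lnot D  //  \lnot B, D.
                      branch 1.1.1.2.2.1 (add B, \lnot D):
                        × closes — contains both D and \lnot D.
                      branch 1.1.1.2.2.2 (add \lnot B, D):
                        × closes — contains both B and \lnot B.
          branch 1.1.2 (add \lnot B, \lnot (F \to D)):
            \lnot (F \to D): α-rule — add F, \lnot D.
            \lnot (\lnot A \land (B \leftrightarrow D)): β-rule — branch into \lnot \lnot A  //  \lnot (B \leftrightarrow D).
              branch 1.1.2.1 (add \lnot \lnot A):
                ○ open, literals {A=1, B=0, D=0, E=1, F=1}.
              branch 1.1.2.2 (add \lnot (B \leftrightarrow D)):
                \lnot (B \leftrightarrow D): β-rule — branch into B, \lnot D  //  \lnot B, D.
                  branch 1.1.2.2.1 (add B, \lnot D):
                    × closes — contains both B and \lnot B.
                  branch 1.1.2.2.2 (add \lnot B, D):
                    × closes — contains both D and \lnot D.
      branch 1.2 (add \lnot (B \leftrightarrow (F \to D)), (\lnot A \land (B \leftrightarrow D))):
        (\lnot A \land (B \leftrightarrow D)): α-rule — add \lnot A, (B \leftrightarrow D).
        \lnot (B \leftrightarrow (F \to D)): β-rule — branch into B, \lnot (F \to D)  //  \lnot B, (F \to D).
          branch 1.2.1 (add B, \lnot (F \to D)):
            \lnot (F \to D): α-rule — add F, \lnot D.
            (B \leftrightarrow D): β-rule — branch into B, D  //  \lnot B, \lnot D.
              branch 1.2.1.1 (add B, D):
                × closes — contains both D and \lnot D.
              branch 1.2.1.2 (add \lnot B, \lnot D):
                × closes — contains both B and \lnot B.
          branch 1.2.2 (add \lnot B, (F \to D)):
            (B \leftrightarrow D): β-rule — branch into B, D  //  \lnot B, \lnot D.
              branch 1.2.2.1 (add B, D):
                × closes — contains both B and \lnot B.
              branch 1.2.2.2 (add \lnot B, \lnot D):
                (F \to D): β-rule — branch into \lnot F  //  D.
                  branch 1.2.2.2.1 (add \lnot F):
                    ○ open, literals {A=0, B=0, D=0, E=1, F=0}.
                  branch 1.2.2.2.2 (add D):
                    × closes — contains both D and \lnot D.
  branch 2 (add F):
    ○ open, literals {E=1, F=1}.
9 branches closed, 6 open.
Each open branch fixes some atoms; the unmentioned ones are free. Counting distinct full assignments: branch {A=1, B=1, E=1, F=0} (C, D) contributes 4 new; branch {A=1, B=1, D=1, E=1} (C, F) contributes 2 new; branch {B=1, D=0, E=1, F=0} (A, C) contributes 2 new; branch {A=1, B=0, D=0, E=1, F=1} (C) contributes 2 new; branch {A=0, B=0, D=0, E=1, F=0} (C) contributes 2 new; branch {E=1, F=1} (A, B, C, D) contributes 12 new. Total: 24.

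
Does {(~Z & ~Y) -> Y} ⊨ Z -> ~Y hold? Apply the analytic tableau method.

No

Initial set: {((~Z & ~Y) -> Y); ~(Z -> ~Y)}.
~(Z -> ~Y): α-rule — add Z, ~~Y.
((~Z & ~Y) -> Y): β-rule — branch into ~(~Z & ~Y)  //  Y.
  branch 1 (add ~(~Z & ~Y)):
    ~(~Z & ~Y): β-rule — branch into ~~Z  //  ~~Y.
      branch 1.1 (add ~~Z):
        ○ open, literals {Y=true, Z=true}.
      branch 1.2 (add ~~Y):
        ○ open, literals {Y=true, Z=true}.
  branch 2 (add Y):
    ○ open, literals {Y=true, Z=true}.
0 branches closed, 3 open.
An open branch gives a countermodel: Y=true, Z=true (unmentioned atoms arbitrary); the premises hold there but the conclusion fails.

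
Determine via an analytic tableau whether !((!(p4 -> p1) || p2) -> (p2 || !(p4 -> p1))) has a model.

Unsatisfiable

Initial set: {T !((!(p4 -> p1) || p2) -> (p2 || !(p4 -> p1)))}.
T !((!(p4 -> p1) || p2) -> (p2 || !(p4 -> p1))): α-rule — add T (!(p4 -> p1) || p2), F (p2 || !(p4 -> p1)).
F (p2 || !(p4 -> p1)): α-rule — add F p2, F !(p4 -> p1).
T (!(p4 -> p1) || p2): β-rule — branch into T !(p4 -> p1)  //  T p2.
  branch 1 (add T !(p4 -> p1)):
    T !(p4 -> p1): α-rule — add T p4, F p1.
    F !(p4 -> p1): β-rule — branch into F p4  //  T p1.
      branch 1.1 (add F p4):
        × closes — contains both p4 and !p4.
      branch 1.2 (add T p1):
        × closes — contains both p1 and !p1.
  branch 2 (add T p2):
    × closes — contains both p2 and !p2.
All 3 branches close.
Every branch closed; the formula is unsatisfiable.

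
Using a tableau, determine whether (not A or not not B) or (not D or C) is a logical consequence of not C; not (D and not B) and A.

Initial set: {not C; (not (D and not B) and A); not ((not A or not not B) or (not D or C))}.
(not (D and not B) and A): α-rule — add not (D and not B), A.
not ((not A or not not B) or (not D or C)): α-rule — add not (not A or not not B), not (not D or C).
not (not A or not not B): α-rule — add not not A, not not not B.
not (not D or C): α-rule — add not not D, not C.
not not not B: drop double negation, giving not B.
not (D and not B): β-rule — branch into not D  //  not not B.
  branch 1 (add not D):
    × closes — contains both D and not D.
  branch 2 (add not not B):
    × closes — contains both B and not B.
All 2 branches close.
Every branch closed, so the premises entail the conclusion.

Yes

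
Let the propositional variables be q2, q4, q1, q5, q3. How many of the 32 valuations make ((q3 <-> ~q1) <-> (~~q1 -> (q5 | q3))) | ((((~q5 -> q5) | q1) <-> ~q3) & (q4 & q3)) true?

12

Initial set: {(((q3 <-> ~q1) <-> (~~q1 -> (q5 | q3))) | ((((~q5 -> q5) | q1) <-> ~q3) & (q4 & q3)))}.
(((q3 <-> ~q1) <-> (~~q1 -> (q5 | q3))) | ((((~q5 -> q5) | q1) <-> ~q3) & (q4 & q3))): β-rule — branch into ((q3 <-> ~q1) <-> (~~q1 -> (q5 | q3)))  //  ((((~q5 -> q5) | q1) <-> ~q3) & (q4 & q3)).
  branch 1 (add ((q3 <-> ~q1) <-> (~~q1 -> (q5 | q3)))):
    ((q3 <-> ~q1) <-> (~~q1 -> (q5 | q3))): β-rule — branch into (q3 <-> ~q1), (~~q1 -> (q5 | q3))  //  ~(q3 <-> ~q1), ~(~~q1 -> (q5 | q3)).
      branch 1.1 (add (q3 <-> ~q1), (~~q1 -> (q5 | q3))):
        (q3 <-> ~q1): β-rule — branch into q3, ~q1  //  ~q3, ~~q1.
          branch 1.1.1 (add q3, ~q1):
            (~~q1 -> (q5 | q3)): β-rule — branch into ~~~q1  //  (q5 | q3).
              branch 1.1.1.1 (add ~~~q1):
                ~~~q1: drop double negation, giving ~q1.
                ○ open, literals {q1=0, q3=1}.
              branch 1.1.1.2 (add (q5 | q3)):
                (q5 | q3): β-rule — branch into q5  //  q3.
                  branch 1.1.1.2.1 (add q5):
                    ○ open, literals {q1=0, q3=1, q5=1}.
                  branch 1.1.1.2.2 (add q3):
                    ○ open, literals {q1=0, q3=1}.
          branch 1.1.2 (add ~q3, ~~q1):
            (~~q1 -> (q5 | q3)): β-rule — branch into ~~~q1  //  (q5 | q3).
              branch 1.1.2.1 (add ~~~q1):
                ~~~q1: drop double negation, giving ~q1.
                × closes — contains both q1 and ~q1.
              branch 1.1.2.2 (add (q5 | q3)):
                (q5 | q3): β-rule — branch into q5  //  q3.
                  branch 1.1.2.2.1 (add q5):
                    ○ open, literals {q1=1, q3=0, q5=1}.
                  branch 1.1.2.2.2 (add q3):
                    × closes — contains both q3 and ~q3.
      branch 1.2 (add ~(q3 <-> ~q1), ~(~~q1 -> (q5 | q3))):
        ~(~~q1 -> (q5 | q3)): α-rule — add ~~q1, ~(q5 | q3).
        ~~q1: drop double negation, giving q1.
        ~(q5 | q3): α-rule — add ~q5, ~q3.
        ~(q3 <-> ~q1): β-rule — branch into q3, ~~q1  //  ~q3, ~q1.
          branch 1.2.1 (add q3, ~~q1):
            × closes — contains both q3 and ~q3.
          branch 1.2.2 (add ~q3, ~q1):
            × closes — contains both q1 and ~q1.
  branch 2 (add ((((~q5 -> q5) | q1) <-> ~q3) & (q4 & q3))):
    ((((~q5 -> q5) | q1) <-> ~q3) & (q4 & q3)): α-rule — add (((~q5 -> q5) | q1) <-> ~q3), (q4 & q3).
    (q4 & q3): α-rule — add q4, q3.
    (((~q5 -> q5) | q1) <-> ~q3): β-rule — branch into ((~q5 -> q5) | q1), ~q3  //  ~((~q5 -> q5) | q1), ~~q3.
      branch 2.1 (add ((~q5 -> q5) | q1), ~q3):
        × closes — contains both q3 and ~q3.
      branch 2.2 (add ~((~q5 -> q5) | q1), ~~q3):
        ~((~q5 -> q5) | q1): α-rule — add ~(~q5 -> q5), ~q1.
        ~(~q5 -> q5): α-rule — add ~q5, ~q5.
        ○ open, literals {q1=0, q3=1, q4=1, q5=0}.
5 branches closed, 5 open.
Each open branch fixes some atoms; the unmentioned ones are free. Counting distinct full assignments: branch {q1=0, q3=1} (q2, q4, q5) contributes 8 new; branch {q1=0, q3=1, q5=1} (q2, q4) contributes 0 new; branch {q1=0, q3=1} (q2, q4, q5) contributes 0 new; branch {q1=1, q3=0, q5=1} (q2, q4) contributes 4 new; branch {q1=0, q3=1, q4=1, q5=0} (q2) contributes 0 new. Total: 12.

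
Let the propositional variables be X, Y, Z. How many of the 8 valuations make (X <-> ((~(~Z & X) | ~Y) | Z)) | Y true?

Initial set: {((X <-> ((~(~Z & X) | ~Y) | Z)) | Y)}.
((X <-> ((~(~Z & X) | ~Y) | Z)) | Y): β-rule — branch into (X <-> ((~(~Z & X) | ~Y) | Z))  //  Y.
  branch 1 (add (X <-> ((~(~Z & X) | ~Y) | Z))):
    (X <-> ((~(~Z & X) | ~Y) | Z)): β-rule — branch into X, ((~(~Z & X) | ~Y) | Z)  //  ~X, ~((~(~Z & X) | ~Y) | Z).
      branch 1.1 (add X, ((~(~Z & X) | ~Y) | Z)):
        ((~(~Z & X) | ~Y) | Z): β-rule — branch into (~(~Z & X) | ~Y)  //  Z.
          branch 1.1.1 (add (~(~Z & X) | ~Y)):
            (~(~Z & X) | ~Y): β-rule — branch into ~(~Z & X)  //  ~Y.
              branch 1.1.1.1 (add ~(~Z & X)):
                ~(~Z & X): β-rule — branch into ~~Z  //  ~X.
                  branch 1.1.1.1.1 (add ~~Z):
                    ○ open, literals {X=true, Z=true}.
                  branch 1.1.1.1.2 (add ~X):
                    × closes — contains both X and ~X.
              branch 1.1.1.2 (add ~Y):
                ○ open, literals {X=true, Y=false}.
          branch 1.1.2 (add Z):
            ○ open, literals {X=true, Z=true}.
      branch 1.2 (add ~X, ~((~(~Z & X) | ~Y) | Z)):
        ~((~(~Z & X) | ~Y) | Z): α-rule — add ~(~(~Z & X) | ~Y), ~Z.
        ~(~(~Z & X) | ~Y): α-rule — add ~~(~Z & X), ~~Y.
        ~~(~Z & X): α-rule — add ~Z, X.
        × closes — contains both X and ~X.
  branch 2 (add Y):
    ○ open, literals {Y=true}.
2 branches closed, 4 open.
Each open branch fixes some atoms; the unmentioned ones are free. Counting distinct full assignments: branch {X=true, Z=true} (Y) contributes 2 new; branch {X=true, Y=false} (Z) contributes 1 new; branch {X=true, Z=true} (Y) contributes 0 new; branch {Y=true} (X, Z) contributes 3 new. Total: 6.

6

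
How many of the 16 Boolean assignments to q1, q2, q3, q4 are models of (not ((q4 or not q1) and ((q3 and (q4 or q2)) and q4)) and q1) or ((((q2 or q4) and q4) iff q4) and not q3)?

Initial set: {((not ((q4 or not q1) and ((q3 and (q4 or q2)) and q4)) and q1) or ((((q2 or q4) and q4) iff q4) and not q3))}.
((not ((q4 or not q1) and ((q3 and (q4 or q2)) and q4)) and q1) or ((((q2 or q4) and q4) iff q4) and not q3)): β-rule — branch into (not ((q4 or not q1) and ((q3 and (q4 or q2)) and q4)) and q1)  //  ((((q2 or q4) and q4) iff q4) and not q3).
  branch 1 (add (not ((q4 or not q1) and ((q3 and (q4 or q2)) and q4)) and q1)):
    (not ((q4 or not q1) and ((q3 and (q4 or q2)) and q4)) and q1): α-rule — add not ((q4 or not q1) and ((q3 and (q4 or q2)) and q4)), q1.
    not ((q4 or not q1) and ((q3 and (q4 or q2)) and q4)): β-rule — branch into not (q4 or not q1)  //  not ((q3 and (q4 or q2)) and q4).
      branch 1.1 (add not (q4 or not q1)):
        not (q4 or not q1): α-rule — add not q4, not not q1.
        ○ open, literals {q1=1, q4=0}.
      branch 1.2 (add not ((q3 and (q4 or q2)) and q4)):
        not ((q3 and (q4 or q2)) and q4): β-rule — branch into not (q3 and (q4 or q2))  //  not q4.
          branch 1.2.1 (add not (q3 and (q4 or q2))):
            not (q3 and (q4 or q2)): β-rule — branch into not q3  //  not (q4 or q2).
              branch 1.2.1.1 (add not q3):
                ○ open, literals {q1=1, q3=0}.
              branch 1.2.1.2 (add not (q4 or q2)):
                not (q4 or q2): α-rule — add not q4, not q2.
                ○ open, literals {q1=1, q2=0, q4=0}.
          branch 1.2.2 (add not q4):
            ○ open, literals {q1=1, q4=0}.
  branch 2 (add ((((q2 or q4) and q4) iff q4) and not q3)):
    ((((q2 or q4) and q4) iff q4) and not q3): α-rule — add (((q2 or q4) and q4) iff q4), not q3.
    (((q2 or q4) and q4) iff q4): β-rule — branch into ((q2 or q4) and q4), q4  //  not ((q2 or q4) and q4), not q4.
      branch 2.1 (add ((q2 or q4) and q4), q4):
        ((q2 or q4) and q4): α-rule — add (q2 or q4), q4.
        (q2 or q4): β-rule — branch into q2  //  q4.
          branch 2.1.1 (add q2):
            ○ open, literals {q2=1, q3=0, q4=1}.
          branch 2.1.2 (add q4):
            ○ open, literals {q3=0, q4=1}.
      branch 2.2 (add not ((q2 or q4) and q4), not q4):
        not ((q2 or q4) and q4): β-rule — branch into not (q2 or q4)  //  not q4.
          branch 2.2.1 (add not (q2 or q4)):
            not (q2 or q4): α-rule — add not q2, not q4.
            ○ open, literals {q2=0, q3=0, q4=0}.
          branch 2.2.2 (add not q4):
            ○ open, literals {q3=0, q4=0}.
0 branches closed, 8 open.
Each open branch fixes some atoms; the unmentioned ones are free. Counting distinct full assignments: branch {q1=1, q4=0} (q2, q3) contributes 4 new; branch {q1=1, q3=0} (q2, q4) contributes 2 new; branch {q1=1, q2=0, q4=0} (q3) contributes 0 new; branch {q1=1, q4=0} (q2, q3) contributes 0 new; branch {q2=1, q3=0, q4=1} (q1) contributes 1 new; branch {q3=0, q4=1} (q1, q2) contributes 1 new; branch {q2=0, q3=0, q4=0} (q1) contributes 1 new; branch {q3=0, q4=0} (q1, q2) contributes 1 new. Total: 10.

10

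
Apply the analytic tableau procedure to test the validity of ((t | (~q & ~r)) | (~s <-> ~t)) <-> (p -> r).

Assume the negation and expand:
Initial set: {~(((t | (~q & ~r)) | (~s <-> ~t)) <-> (p -> r))}.
~(((t | (~q & ~r)) | (~s <-> ~t)) <-> (p -> r)): β-rule — branch into ((t | (~q & ~r)) | (~s <-> ~t)), ~(p -> r)  //  ~((t | (~q & ~r)) | (~s <-> ~t)), (p -> r).
  branch 1 (add ((t | (~q & ~r)) | (~s <-> ~t)), ~(p -> r)):
    ~(p -> r): α-rule — add p, ~r.
    ((t | (~q & ~r)) | (~s <-> ~t)): β-rule — branch into (t | (~q & ~r))  //  (~s <-> ~t).
      branch 1.1 (add (t | (~q & ~r))):
        (t | (~q & ~r)): β-rule — branch into t  //  (~q & ~r).
          branch 1.1.1 (add t):
            ○ open, literals {p=T, r=F, t=T}.
          branch 1.1.2 (add (~q & ~r)):
            (~q & ~r): α-rule — add ~q, ~r.
            ○ open, literals {p=T, q=F, r=F}.
      branch 1.2 (add (~s <-> ~t)):
        (~s <-> ~t): β-rule — branch into ~s, ~t  //  ~~s, ~~t.
          branch 1.2.1 (add ~s, ~t):
            ○ open, literals {p=T, r=F, s=F, t=F}.
          branch 1.2.2 (add ~~s, ~~t):
            ○ open, literals {p=T, r=F, s=T, t=T}.
  branch 2 (add ~((t | (~q & ~r)) | (~s <-> ~t)), (p -> r)):
    ~((t | (~q & ~r)) | (~s <-> ~t)): α-rule — add ~(t | (~q & ~r)), ~(~s <-> ~t).
    ~(t | (~q & ~r)): α-rule — add ~t, ~(~q & ~r).
    (p -> r): β-rule — branch into ~p  //  r.
      branch 2.1 (add ~p):
        ~(~s <-> ~t): β-rule — branch into ~s, ~~t  //  ~~s, ~t.
          branch 2.1.1 (add ~s, ~~t):
            × closes — contains both t and ~t.
          branch 2.1.2 (add ~~s, ~t):
            ~(~q & ~r): β-rule — branch into ~~q  //  ~~r.
              branch 2.1.2.1 (add ~~q):
                ○ open, literals {p=F, q=T, s=T, t=F}.
              branch 2.1.2.2 (add ~~r):
                ○ open, literals {p=F, r=T, s=T, t=F}.
      branch 2.2 (add r):
        ~(~s <-> ~t): β-rule — branch into ~s, ~~t  //  ~~s, ~t.
          branch 2.2.1 (add ~s, ~~t):
            × closes — contains both t and ~t.
          branch 2.2.2 (add ~~s, ~t):
            ~(~q & ~r): β-rule — branch into ~~q  //  ~~r.
              branch 2.2.2.1 (add ~~q):
                ○ open, literals {q=T, r=T, s=T, t=F}.
              branch 2.2.2.2 (add ~~r):
                ○ open, literals {r=T, s=T, t=F}.
2 branches closed, 8 open.
An open branch gives a countermodel: p=T, r=F, t=T (unmentioned atoms arbitrary); under it the original formula is false.

Not valid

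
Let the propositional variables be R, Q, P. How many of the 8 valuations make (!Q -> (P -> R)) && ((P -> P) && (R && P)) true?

2

Initial set: {((!Q -> (P -> R)) && ((P -> P) && (R && P)))}.
((!Q -> (P -> R)) && ((P -> P) && (R && P))): α-rule — add (!Q -> (P -> R)), ((P -> P) && (R && P)).
((P -> P) && (R && P)): α-rule — add (P -> P), (R && P).
(R && P): α-rule — add R, P.
(!Q -> (P -> R)): β-rule — branch into !!Q  //  (P -> R).
  branch 1 (add !!Q):
    (P -> P): β-rule — branch into !P  //  P.
      branch 1.1 (add !P):
        × closes — contains both P and !P.
      branch 1.2 (add P):
        ○ open, literals {P=1, Q=1, R=1}.
  branch 2 (add (P -> R)):
    (P -> P): β-rule — branch into !P  //  P.
      branch 2.1 (add !P):
        × closes — contains both P and !P.
      branch 2.2 (add P):
        (P -> R): β-rule — branch into !P  //  R.
          branch 2.2.1 (add !P):
            × closes — contains both P and !P.
          branch 2.2.2 (add R):
            ○ open, literals {P=1, R=1}.
3 branches closed, 2 open.
Each open branch fixes some atoms; the unmentioned ones are free. Counting distinct full assignments: branch {P=1, Q=1, R=1} (none free) contributes 1 new; branch {P=1, R=1} (Q) contributes 1 new. Total: 2.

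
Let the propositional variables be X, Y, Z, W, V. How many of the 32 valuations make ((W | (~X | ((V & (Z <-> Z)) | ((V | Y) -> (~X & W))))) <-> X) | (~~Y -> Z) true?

Initial set: {(((W | (~X | ((V & (Z <-> Z)) | ((V | Y) -> (~X & W))))) <-> X) | (~~Y -> Z))}.
(((W | (~X | ((V & (Z <-> Z)) | ((V | Y) -> (~X & W))))) <-> X) | (~~Y -> Z)): β-rule — branch into ((W | (~X | ((V & (Z <-> Z)) | ((V | Y) -> (~X & W))))) <-> X)  //  (~~Y -> Z).
  branch 1 (add ((W | (~X | ((V & (Z <-> Z)) | ((V | Y) -> (~X & W))))) <-> X)):
    ((W | (~X | ((V & (Z <-> Z)) | ((V | Y) -> (~X & W))))) <-> X): β-rule — branch into (W | (~X | ((V & (Z <-> Z)) | ((V | Y) -> (~X & W))))), X  //  ~(W | (~X | ((V & (Z <-> Z)) | ((V | Y) -> (~X & W))))), ~X.
      branch 1.1 (add (W | (~X | ((V & (Z <-> Z)) | ((V | Y) -> (~X & W))))), X):
        (W | (~X | ((V & (Z <-> Z)) | ((V | Y) -> (~X & W))))): β-rule — branch into W  //  (~X | ((V & (Z <-> Z)) | ((V | Y) -> (~X & W)))).
          branch 1.1.1 (add W):
            ○ open, literals {W=T, X=T}.
          branch 1.1.2 (add (~X | ((V & (Z <-> Z)) | ((V | Y) -> (~X & W))))):
            (~X | ((V & (Z <-> Z)) | ((V | Y) -> (~X & W)))): β-rule — branch into ~X  //  ((V & (Z <-> Z)) | ((V | Y) -> (~X & W))).
              branch 1.1.2.1 (add ~X):
                × closes — contains both X and ~X.
              branch 1.1.2.2 (add ((V & (Z <-> Z)) | ((V | Y) -> (~X & W)))):
                ((V & (Z <-> Z)) | ((V | Y) -> (~X & W))): β-rule — branch into (V & (Z <-> Z))  //  ((V | Y) -> (~X & W)).
                  branch 1.1.2.2.1 (add (V & (Z <-> Z))):
                    (V & (Z <-> Z)): α-rule — add V, (Z <-> Z).
                    (Z <-> Z): β-rule — branch into Z, Z  //  ~Z, ~Z.
                      branch 1.1.2.2.1.1 (add Z, Z):
                        ○ open, literals {V=T, X=T, Z=T}.
                      branch 1.1.2.2.1.2 (add ~Z, ~Z):
                        ○ open, literals {V=T, X=T, Z=F}.
                  branch 1.1.2.2.2 (add ((V | Y) -> (~X & W))):
                    ((V | Y) -> (~X & W)): β-rule — branch into ~(V | Y)  //  (~X & W).
                      branch 1.1.2.2.2.1 (add ~(V | Y)):
                        ~(V | Y): α-rule — add ~V, ~Y.
                        ○ open, literals {V=F, X=T, Y=F}.
                      branch 1.1.2.2.2.2 (add (~X & W)):
                        (~X & W): α-rule — add ~X, W.
                        × closes — contains both X and ~X.
      branch 1.2 (add ~(W | (~X | ((V & (Z <-> Z)) | ((V | Y) -> (~X & W))))), ~X):
        ~(W | (~X | ((V & (Z <-> Z)) | ((V | Y) -> (~X & W))))): α-rule — add ~W, ~(~X | ((V & (Z <-> Z)) | ((V | Y) -> (~X & W)))).
        ~(~X | ((V & (Z <-> Z)) | ((V | Y) -> (~X & W)))): α-rule — add ~~X, ~((V & (Z <-> Z)) | ((V | Y) -> (~X & W))).
        × closes — contains both X and ~X.
  branch 2 (add (~~Y -> Z)):
    (~~Y -> Z): β-rule — branch into ~~~Y  //  Z.
      branch 2.1 (add ~~~Y):
        ~~~Y: drop double negation, giving ~Y.
        ○ open, literals {Y=F}.
      branch 2.2 (add Z):
        ○ open, literals {Z=T}.
3 branches closed, 6 open.
Each open branch fixes some atoms; the unmentioned ones are free. Counting distinct full assignments: branch {W=T, X=T} (Y, Z, V) contributes 8 new; branch {V=T, X=T, Z=T} (Y, W) contributes 2 new; branch {V=T, X=T, Z=F} (Y, W) contributes 2 new; branch {V=F, X=T, Y=F} (Z, W) contributes 2 new; branch {Y=F} (X, Z, W, V) contributes 8 new; branch {Z=T} (X, Y, W, V) contributes 5 new. Total: 27.

27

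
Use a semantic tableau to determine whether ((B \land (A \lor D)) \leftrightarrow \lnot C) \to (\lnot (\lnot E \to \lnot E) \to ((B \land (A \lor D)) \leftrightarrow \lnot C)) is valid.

Assume the negation and expand:
Initial set: {\lnot (((B \land (A \lor D)) \leftrightarrow \lnot C) \to (\lnot (\lnot E \to \lnot E) \to ((B \land (A \lor D)) \leftrightarrow \lnot C)))}.
\lnot (((B \land (A \lor D)) \leftrightarrow \lnot C) \to (\lnot (\lnot E \to \lnot E) \to ((B \land (A \lor D)) \leftrightarrow \lnot C))): α-rule — add ((B \land (A \lor D)) \leftrightarrow \lnot C), \lnot (\lnot (\lnot E \to \lnot E) \to ((B \land (A \lor D)) \leftrightarrow \lnot C)).
\lnot (\lnot (\lnot E \to \lnot E) \to ((B \land (A \lor D)) \leftrightarrow \lnot C)): α-rule — add \lnot (\lnot E \to \lnot E), \lnot ((B \land (A \lor D)) \leftrightarrow \lnot C).
\lnot (\lnot E \to \lnot E): α-rule — add \lnot E, \lnot \lnot E.
× closes — contains both E and \lnot E.
All 1 branch closes.
Every branch closed, so the negation is unsatisfiable and the formula is valid.

Valid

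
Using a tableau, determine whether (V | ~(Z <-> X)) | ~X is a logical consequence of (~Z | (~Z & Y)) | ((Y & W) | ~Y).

No

Initial set: {T ((~Z | (~Z & Y)) | ((Y & W) | ~Y)); F ((V | ~(Z <-> X)) | ~X)}.
F ((V | ~(Z <-> X)) | ~X): α-rule — add F (V | ~(Z <-> X)), F ~X.
F (V | ~(Z <-> X)): α-rule — add F V, F ~(Z <-> X).
T ((~Z | (~Z & Y)) | ((Y & W) | ~Y)): β-rule — branch into T (~Z | (~Z & Y))  //  T ((Y & W) | ~Y).
  branch 1 (add T (~Z | (~Z & Y))):
    F ~(Z <-> X): β-rule — branch into T Z, T X  //  F Z, F X.
      branch 1.1 (add T Z, T X):
        T (~Z | (~Z & Y)): β-rule — branch into T ~Z  //  T (~Z & Y).
          branch 1.1.1 (add T ~Z):
            × closes — contains both Z and ~Z.
          branch 1.1.2 (add T (~Z & Y)):
            T (~Z & Y): α-rule — add T ~Z, T Y.
            × closes — contains both Z and ~Z.
      branch 1.2 (add F Z, F X):
        × closes — contains both X and ~X.
  branch 2 (add T ((Y & W) | ~Y)):
    F ~(Z <-> X): β-rule — branch into T Z, T X  //  F Z, F X.
      branch 2.1 (add T Z, T X):
        T ((Y & W) | ~Y): β-rule — branch into T (Y & W)  //  T ~Y.
          branch 2.1.1 (add T (Y & W)):
            T (Y & W): α-rule — add T Y, T W.
            ○ open, literals {V=false, W=true, X=true, Y=true, Z=true}.
          branch 2.1.2 (add T ~Y):
            ○ open, literals {V=false, X=true, Y=false, Z=true}.
      branch 2.2 (add F Z, F X):
        × closes — contains both X and ~X.
4 branches closed, 2 open.
An open branch gives a countermodel: V=false, W=true, X=true, Y=true, Z=true (unmentioned atoms arbitrary); the premises hold there but the conclusion fails.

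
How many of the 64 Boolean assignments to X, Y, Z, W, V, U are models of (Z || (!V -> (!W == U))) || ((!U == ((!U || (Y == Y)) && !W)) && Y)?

60

Initial set: {((Z || (!V -> (!W == U))) || ((!U == ((!U || (Y == Y)) && !W)) && Y))}.
((Z || (!V -> (!W == U))) || ((!U == ((!U || (Y == Y)) && !W)) && Y)): β-rule — branch into (Z || (!V -> (!W == U)))  //  ((!U == ((!U || (Y == Y)) && !W)) && Y).
  branch 1 (add (Z || (!V -> (!W == U)))):
    (Z || (!V -> (!W == U))): β-rule — branch into Z  //  (!V -> (!W == U)).
      branch 1.1 (add Z):
        ○ open, literals {Z=1}.
      branch 1.2 (add (!V -> (!W == U))):
        (!V -> (!W == U)): β-rule — branch into !!V  //  (!W == U).
          branch 1.2.1 (add !!V):
            ○ open, literals {V=1}.
          branch 1.2.2 (add (!W == U)):
            (!W == U): β-rule — branch into !W, U  //  !!W, !U.
              branch 1.2.2.1 (add !W, U):
                ○ open, literals {U=1, W=0}.
              branch 1.2.2.2 (add !!W, !U):
                ○ open, literals {U=0, W=1}.
  branch 2 (add ((!U == ((!U || (Y == Y)) && !W)) && Y)):
    ((!U == ((!U || (Y == Y)) && !W)) && Y): α-rule — add (!U == ((!U || (Y == Y)) && !W)), Y.
    (!U == ((!U || (Y == Y)) && !W)): β-rule — branch into !U, ((!U || (Y == Y)) && !W)  //  !!U, !((!U || (Y == Y)) && !W).
      branch 2.1 (add !U, ((!U || (Y == Y)) && !W)):
        ((!U || (Y == Y)) && !W): α-rule — add (!U || (Y == Y)), !W.
        (!U || (Y == Y)): β-rule — branch into !U  //  (Y == Y).
          branch 2.1.1 (add !U):
            ○ open, literals {U=0, W=0, Y=1}.
          branch 2.1.2 (add (Y == Y)):
            (Y == Y): β-rule — branch into Y, Y  //  !Y, !Y.
              branch 2.1.2.1 (add Y, Y):
                ○ open, literals {U=0, W=0, Y=1}.
              branch 2.1.2.2 (add !Y, !Y):
                × closes — contains both Y and !Y.
      branch 2.2 (add !!U, !((!U || (Y == Y)) && !W)):
        !((!U || (Y == Y)) && !W): β-rule — branch into !(!U || (Y == Y))  //  !!W.
          branch 2.2.1 (add !(!U || (Y == Y))):
            !(!U || (Y == Y)): α-rule — add !!U, !(Y == Y).
            !(Y == Y): β-rule — branch into Y, !Y  //  !Y, Y.
              branch 2.2.1.1 (add Y, !Y):
                × closes — contains both Y and !Y.
              branch 2.2.1.2 (add !Y, Y):
                × closes — contains both Y and !Y.
          branch 2.2.2 (add !!W):
            ○ open, literals {U=1, W=1, Y=1}.
3 branches closed, 7 open.
Each open branch fixes some atoms; the unmentioned ones are free. Counting distinct full assignments: branch {Z=1} (X, Y, W, V, U) contributes 32 new; branch {V=1} (X, Y, Z, W, U) contributes 16 new; branch {U=1, W=0} (X, Y, Z, V) contributes 4 new; branch {U=0, W=1} (X, Y, Z, V) contributes 4 new; branch {U=0, W=0, Y=1} (X, Z, V) contributes 2 new; branch {U=0, W=0, Y=1} (X, Z, V) contributes 0 new; branch {U=1, W=1, Y=1} (X, Z, V) contributes 2 new. Total: 60.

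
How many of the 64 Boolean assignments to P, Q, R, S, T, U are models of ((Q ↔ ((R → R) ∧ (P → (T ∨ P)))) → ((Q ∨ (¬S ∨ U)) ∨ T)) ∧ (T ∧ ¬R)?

16

Initial set: {T (((Q ↔ ((R → R) ∧ (P → (T ∨ P)))) → ((Q ∨ (¬S ∨ U)) ∨ T)) ∧ (T ∧ ¬R))}.
T (((Q ↔ ((R → R) ∧ (P → (T ∨ P)))) → ((Q ∨ (¬S ∨ U)) ∨ T)) ∧ (T ∧ ¬R)): α-rule — add T ((Q ↔ ((R → R) ∧ (P → (T ∨ P)))) → ((Q ∨ (¬S ∨ U)) ∨ T)), T (T ∧ ¬R).
T (T ∧ ¬R): α-rule — add T T, T ¬R.
T ((Q ↔ ((R → R) ∧ (P → (T ∨ P)))) → ((Q ∨ (¬S ∨ U)) ∨ T)): β-rule — branch into F (Q ↔ ((R → R) ∧ (P → (T ∨ P))))  //  T ((Q ∨ (¬S ∨ U)) ∨ T).
  branch 1 (add F (Q ↔ ((R → R) ∧ (P → (T ∨ P))))):
    F (Q ↔ ((R → R) ∧ (P → (T ∨ P)))): β-rule — branch into T Q, F ((R → R) ∧ (P → (T ∨ P)))  //  F Q, T ((R → R) ∧ (P → (T ∨ P))).
      branch 1.1 (add T Q, F ((R → R) ∧ (P → (T ∨ P)))):
        F ((R → R) ∧ (P → (T ∨ P))): β-rule — branch into F (R → R)  //  F (P → (T ∨ P)).
          branch 1.1.1 (add F (R → R)):
            F (R → R): α-rule — add T R, F R.
            × closes — contains both R and ¬R.
          branch 1.1.2 (add F (P → (T ∨ P))):
            F (P → (T ∨ P)): α-rule — add T P, F (T ∨ P).
            F (T ∨ P): α-rule — add F T, F P.
            × closes — contains both T and ¬T.
      branch 1.2 (add F Q, T ((R → R) ∧ (P → (T ∨ P)))):
        T ((R → R) ∧ (P → (T ∨ P))): α-rule — add T (R → R), T (P → (T ∨ P)).
        T (R → R): β-rule — branch into F R  //  T R.
          branch 1.2.1 (add F R):
            T (P → (T ∨ P)): β-rule — branch into F P  //  T (T ∨ P).
              branch 1.2.1.1 (add F P):
                ○ open, literals {P=F, Q=F, R=F, T=T}.
              branch 1.2.1.2 (add T (T ∨ P)):
                T (T ∨ P): β-rule — branch into T T  //  T P.
                  branch 1.2.1.2.1 (add T T):
                    ○ open, literals {Q=F, R=F, T=T}.
                  branch 1.2.1.2.2 (add T P):
                    ○ open, literals {P=T, Q=F, R=F, T=T}.
          branch 1.2.2 (add T R):
            × closes — contains both R and ¬R.
  branch 2 (add T ((Q ∨ (¬S ∨ U)) ∨ T)):
    T ((Q ∨ (¬S ∨ U)) ∨ T): β-rule — branch into T (Q ∨ (¬S ∨ U))  //  T T.
      branch 2.1 (add T (Q ∨ (¬S ∨ U))):
        T (Q ∨ (¬S ∨ U)): β-rule — branch into T Q  //  T (¬S ∨ U).
          branch 2.1.1 (add T Q):
            ○ open, literals {Q=T, R=F, T=T}.
          branch 2.1.2 (add T (¬S ∨ U)):
            T (¬S ∨ U): β-rule — branch into T ¬S  //  T U.
              branch 2.1.2.1 (add T ¬S):
                ○ open, literals {R=F, S=F, T=T}.
              branch 2.1.2.2 (add T U):
                ○ open, literals {R=F, T=T, U=T}.
      branch 2.2 (add T T):
        ○ open, literals {R=F, T=T}.
3 branches closed, 7 open.
Each open branch fixes some atoms; the unmentioned ones are free. Counting distinct full assignments: branch {P=F, Q=F, R=F, T=T} (S, U) contributes 4 new; branch {Q=F, R=F, T=T} (P, S, U) contributes 4 new; branch {P=T, Q=F, R=F, T=T} (S, U) contributes 0 new; branch {Q=T, R=F, T=T} (P, S, U) contributes 8 new; branch {R=F, S=F, T=T} (P, Q, U) contributes 0 new; branch {R=F, T=T, U=T} (P, Q, S) contributes 0 new; branch {R=F, T=T} (P, Q, S, U) contributes 0 new. Total: 16.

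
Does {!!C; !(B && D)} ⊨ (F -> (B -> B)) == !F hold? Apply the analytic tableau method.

No

Initial set: {!!C; !(B && D); !((F -> (B -> B)) == !F)}.
!!C: drop double negation, giving C.
!(B && D): β-rule — branch into !B  //  !D.
  branch 1 (add !B):
    !((F -> (B -> B)) == !F): β-rule — branch into (F -> (B -> B)), !!F  //  !(F -> (B -> B)), !F.
      branch 1.1 (add (F -> (B -> B)), !!F):
        (F -> (B -> B)): β-rule — branch into !F  //  (B -> B).
          branch 1.1.1 (add !F):
            × closes — contains both F and !F.
          branch 1.1.2 (add (B -> B)):
            (B -> B): β-rule — branch into !B  //  B.
              branch 1.1.2.1 (add !B):
                ○ open, literals {B=false, C=true, F=true}.
              branch 1.1.2.2 (add B):
                × closes — contains both B and !B.
      branch 1.2 (add !(F -> (B -> B)), !F):
        !(F -> (B -> B)): α-rule — add F, !(B -> B).
        × closes — contains both F and !F.
  branch 2 (add !D):
    !((F -> (B -> B)) == !F): β-rule — branch into (F -> (B -> B)), !!F  //  !(F -> (B -> B)), !F.
      branch 2.1 (add (F -> (B -> B)), !!F):
        (F -> (B -> B)): β-rule — branch into !F  //  (B -> B).
          branch 2.1.1 (add !F):
            × closes — contains both F and !F.
          branch 2.1.2 (add (B -> B)):
            (B -> B): β-rule — branch into !B  //  B.
              branch 2.1.2.1 (add !B):
                ○ open, literals {B=false, C=true, D=false, F=true}.
              branch 2.1.2.2 (add B):
                ○ open, literals {B=true, C=true, D=false, F=true}.
      branch 2.2 (add !(F -> (B -> B)), !F):
        !(F -> (B -> B)): α-rule — add F, !(B -> B).
        × closes — contains both F and !F.
5 branches closed, 3 open.
An open branch gives a countermodel: B=false, C=true, F=true (unmentioned atoms arbitrary); the premises hold there but the conclusion fails.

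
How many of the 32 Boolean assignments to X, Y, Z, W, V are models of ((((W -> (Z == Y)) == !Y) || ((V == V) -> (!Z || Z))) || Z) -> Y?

16

Initial set: {(((((W -> (Z == Y)) == !Y) || ((V == V) -> (!Z || Z))) || Z) -> Y)}.
(((((W -> (Z == Y)) == !Y) || ((V == V) -> (!Z || Z))) || Z) -> Y): β-rule — branch into !((((W -> (Z == Y)) == !Y) || ((V == V) -> (!Z || Z))) || Z)  //  Y.
  branch 1 (add !((((W -> (Z == Y)) == !Y) || ((V == V) -> (!Z || Z))) || Z)):
    !((((W -> (Z == Y)) == !Y) || ((V == V) -> (!Z || Z))) || Z): α-rule — add !(((W -> (Z == Y)) == !Y) || ((V == V) -> (!Z || Z))), !Z.
    !(((W -> (Z == Y)) == !Y) || ((V == V) -> (!Z || Z))): α-rule — add !((W -> (Z == Y)) == !Y), !((V == V) -> (!Z || Z)).
    !((V == V) -> (!Z || Z)): α-rule — add (V == V), !(!Z || Z).
    !(!Z || Z): α-rule — add !!Z, !Z.
    × closes — contains both Z and !Z.
  branch 2 (add Y):
    ○ open, literals {Y=T}.
1 branch closed, 1 open.
Each open branch fixes some atoms; the unmentioned ones are free. Counting distinct full assignments: branch {Y=T} (X, Z, W, V) contributes 16 new. Total: 16.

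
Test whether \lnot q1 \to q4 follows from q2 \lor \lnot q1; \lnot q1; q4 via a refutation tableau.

Initial set: {(q2 \lor \lnot q1); \lnot q1; q4; \lnot (\lnot q1 \to q4)}.
\lnot (\lnot q1 \to q4): α-rule — add \lnot q1, \lnot q4.
× closes — contains both q4 and \lnot q4.
All 1 branch closes.
Every branch closed, so the premises entail the conclusion.

Yes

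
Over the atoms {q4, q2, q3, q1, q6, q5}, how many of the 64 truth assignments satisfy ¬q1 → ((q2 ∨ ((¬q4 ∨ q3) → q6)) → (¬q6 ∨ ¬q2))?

56

Initial set: {(¬q1 → ((q2 ∨ ((¬q4 ∨ q3) → q6)) → (¬q6 ∨ ¬q2)))}.
(¬q1 → ((q2 ∨ ((¬q4 ∨ q3) → q6)) → (¬q6 ∨ ¬q2))): β-rule — branch into ¬¬q1  //  ((q2 ∨ ((¬q4 ∨ q3) → q6)) → (¬q6 ∨ ¬q2)).
  branch 1 (add ¬¬q1):
    ○ open, literals {q1=T}.
  branch 2 (add ((q2 ∨ ((¬q4 ∨ q3) → q6)) → (¬q6 ∨ ¬q2))):
    ((q2 ∨ ((¬q4 ∨ q3) → q6)) → (¬q6 ∨ ¬q2)): β-rule — branch into ¬(q2 ∨ ((¬q4 ∨ q3) → q6))  //  (¬q6 ∨ ¬q2).
      branch 2.1 (add ¬(q2 ∨ ((¬q4 ∨ q3) → q6))):
        ¬(q2 ∨ ((¬q4 ∨ q3) → q6)): α-rule — add ¬q2, ¬((¬q4 ∨ q3) → q6).
        ¬((¬q4 ∨ q3) → q6): α-rule — add (¬q4 ∨ q3), ¬q6.
        (¬q4 ∨ q3): β-rule — branch into ¬q4  //  q3.
          branch 2.1.1 (add ¬q4):
            ○ open, literals {q2=F, q4=F, q6=F}.
          branch 2.1.2 (add q3):
            ○ open, literals {q2=F, q3=T, q6=F}.
      branch 2.2 (add (¬q6 ∨ ¬q2)):
        (¬q6 ∨ ¬q2): β-rule — branch into ¬q6  //  ¬q2.
          branch 2.2.1 (add ¬q6):
            ○ open, literals {q6=F}.
          branch 2.2.2 (add ¬q2):
            ○ open, literals {q2=F}.
0 branches closed, 5 open.
Each open branch fixes some atoms; the unmentioned ones are free. Counting distinct full assignments: branch {q1=T} (q4, q2, q3, q6, q5) contributes 32 new; branch {q2=F, q4=F, q6=F} (q3, q1, q5) contributes 4 new; branch {q2=F, q3=T, q6=F} (q4, q1, q5) contributes 2 new; branch {q6=F} (q4, q2, q3, q1, q5) contributes 10 new; branch {q2=F} (q4, q3, q1, q6, q5) contributes 8 new. Total: 56.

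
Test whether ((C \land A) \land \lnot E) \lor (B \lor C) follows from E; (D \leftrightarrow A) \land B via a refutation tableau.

Initial set: {E; ((D \leftrightarrow A) \land B); \lnot (((C \land A) \land \lnot E) \lor (B \lor C))}.
((D \leftrightarrow A) \land B): α-rule — add (D \leftrightarrow A), B.
\lnot (((C \land A) \land \lnot E) \lor (B \lor C)): α-rule — add \lnot ((C \land A) \land \lnot E), \lnot (B \lor C).
\lnot (B \lor C): α-rule — add \lnot B, \lnot C.
× closes — contains both B and \lnot B.
All 1 branch closes.
Every branch closed, so the premises entail the conclusion.

Yes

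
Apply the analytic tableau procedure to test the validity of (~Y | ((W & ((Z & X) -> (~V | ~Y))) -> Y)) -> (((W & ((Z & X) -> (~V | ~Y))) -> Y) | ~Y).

Valid

Assume the negation and expand:
Initial set: {~((~Y | ((W & ((Z & X) -> (~V | ~Y))) -> Y)) -> (((W & ((Z & X) -> (~V | ~Y))) -> Y) | ~Y))}.
~((~Y | ((W & ((Z & X) -> (~V | ~Y))) -> Y)) -> (((W & ((Z & X) -> (~V | ~Y))) -> Y) | ~Y)): α-rule — add (~Y | ((W & ((Z & X) -> (~V | ~Y))) -> Y)), ~(((W & ((Z & X) -> (~V | ~Y))) -> Y) | ~Y).
~(((W & ((Z & X) -> (~V | ~Y))) -> Y) | ~Y): α-rule — add ~((W & ((Z & X) -> (~V | ~Y))) -> Y), ~~Y.
~((W & ((Z & X) -> (~V | ~Y))) -> Y): α-rule — add (W & ((Z & X) -> (~V | ~Y))), ~Y.
× closes — contains both Y and ~Y.
All 1 branch closes.
Every branch closed, so the negation is unsatisfiable and the formula is valid.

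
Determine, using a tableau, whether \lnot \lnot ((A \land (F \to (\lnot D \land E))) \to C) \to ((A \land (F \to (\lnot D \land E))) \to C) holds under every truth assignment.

Valid

Assume the negation and expand:
Initial set: {\lnot (\lnot \lnot ((A \land (F \to (\lnot D \land E))) \to C) \to ((A \land (F \to (\lnot D \land E))) \to C))}.
\lnot (\lnot \lnot ((A \land (F \to (\lnot D \land E))) \to C) \to ((A \land (F \to (\lnot D \land E))) \to C)): α-rule — add \lnot \lnot ((A \land (F \to (\lnot D \land E))) \to C), \lnot ((A \land (F \to (\lnot D \land E))) \to C).
\lnot \lnot ((A \land (F \to (\lnot D \land E))) \to C): drop double negation, giving ((A \land (F \to (\lnot D \land E))) \to C).
\lnot ((A \land (F \to (\lnot D \land E))) \to C): α-rule — add (A \land (F \to (\lnot D \land E))), \lnot C.
(A \land (F \to (\lnot D \land E))): α-rule — add A, (F \to (\lnot D \land E)).
((A \land (F \to (\lnot D \land E))) \to C): β-rule — branch into \lnot (A \land (F \to (\lnot D \land E)))  //  C.
  branch 1 (add \lnot (A \land (F \to (\lnot D \land E)))):
    (F \to (\lnot D \land E)): β-rule — branch into \lnot F  //  (\lnot D \land E).
      branch 1.1 (add \lnot F):
        \lnot (A \land (F \to (\lnot D \land E))): β-rule — branch into \lnot A  //  \lnot (F \to (\lnot D \land E)).
          branch 1.1.1 (add \lnot A):
            × closes — contains both A and \lnot A.
          branch 1.1.2 (add \lnot (F \to (\lnot D \land E))):
            \lnot (F \to (\lnot D \land E)): α-rule — add F, \lnot (\lnot D \land E).
            × closes — contains both F and \lnot F.
      branch 1.2 (add (\lnot D \land E)):
        (\lnot D \land E): α-rule — add \lnot D, E.
        \lnot (A \land (F \to (\lnot D \land E))): β-rule — branch into \lnot A  //  \lnot (F \to (\lnot D \land E)).
          branch 1.2.1 (add \lnot A):
            × closes — contains both A and \lnot A.
          branch 1.2.2 (add \lnot (F \to (\lnot D \land E))):
            \lnot (F \to (\lnot D \land E)): α-rule — add F, \lnot (\lnot D \land E).
            \lnot (\lnot D \land E): β-rule — branch into \lnot \lnot D  //  \lnot E.
              branch 1.2.2.1 (add \lnot \lnot D):
                × closes — contains both D and \lnot D.
              branch 1.2.2.2 (add \lnot E):
                × closes — contains both E and \lnot E.
  branch 2 (add C):
    × closes — contains both C and \lnot C.
All 6 branches close.
Every branch closed, so the negation is unsatisfiable and the formula is valid.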